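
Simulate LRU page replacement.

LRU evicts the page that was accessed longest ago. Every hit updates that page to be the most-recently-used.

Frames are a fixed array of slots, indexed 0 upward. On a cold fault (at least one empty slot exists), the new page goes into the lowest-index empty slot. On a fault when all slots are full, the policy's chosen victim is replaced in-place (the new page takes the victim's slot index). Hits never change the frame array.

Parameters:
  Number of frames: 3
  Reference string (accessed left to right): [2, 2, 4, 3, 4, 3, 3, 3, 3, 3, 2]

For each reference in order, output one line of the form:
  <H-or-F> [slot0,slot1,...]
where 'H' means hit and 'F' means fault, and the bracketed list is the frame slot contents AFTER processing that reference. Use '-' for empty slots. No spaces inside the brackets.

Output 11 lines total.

F [2,-,-]
H [2,-,-]
F [2,4,-]
F [2,4,3]
H [2,4,3]
H [2,4,3]
H [2,4,3]
H [2,4,3]
H [2,4,3]
H [2,4,3]
H [2,4,3]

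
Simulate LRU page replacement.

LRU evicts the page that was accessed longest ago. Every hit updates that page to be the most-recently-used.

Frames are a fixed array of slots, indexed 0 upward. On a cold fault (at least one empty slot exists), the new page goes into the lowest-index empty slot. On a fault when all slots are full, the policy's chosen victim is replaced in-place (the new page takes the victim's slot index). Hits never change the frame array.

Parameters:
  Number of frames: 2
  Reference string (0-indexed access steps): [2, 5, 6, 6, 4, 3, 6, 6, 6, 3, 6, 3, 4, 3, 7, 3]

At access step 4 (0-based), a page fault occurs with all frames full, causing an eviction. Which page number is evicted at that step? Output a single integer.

Step 0: ref 2 -> FAULT, frames=[2,-]
Step 1: ref 5 -> FAULT, frames=[2,5]
Step 2: ref 6 -> FAULT, evict 2, frames=[6,5]
Step 3: ref 6 -> HIT, frames=[6,5]
Step 4: ref 4 -> FAULT, evict 5, frames=[6,4]
At step 4: evicted page 5

Answer: 5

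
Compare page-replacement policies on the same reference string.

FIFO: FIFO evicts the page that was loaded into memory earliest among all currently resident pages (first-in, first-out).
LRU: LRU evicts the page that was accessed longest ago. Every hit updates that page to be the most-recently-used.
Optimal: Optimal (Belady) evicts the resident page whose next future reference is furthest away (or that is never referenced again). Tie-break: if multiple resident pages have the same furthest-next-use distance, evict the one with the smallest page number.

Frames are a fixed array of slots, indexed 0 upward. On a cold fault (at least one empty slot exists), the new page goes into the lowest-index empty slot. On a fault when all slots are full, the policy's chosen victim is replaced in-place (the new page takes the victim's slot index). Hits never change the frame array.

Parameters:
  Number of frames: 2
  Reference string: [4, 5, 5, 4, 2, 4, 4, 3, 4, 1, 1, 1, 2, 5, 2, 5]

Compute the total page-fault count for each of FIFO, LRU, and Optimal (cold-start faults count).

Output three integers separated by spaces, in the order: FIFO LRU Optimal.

--- FIFO ---
  step 0: ref 4 -> FAULT, frames=[4,-] (faults so far: 1)
  step 1: ref 5 -> FAULT, frames=[4,5] (faults so far: 2)
  step 2: ref 5 -> HIT, frames=[4,5] (faults so far: 2)
  step 3: ref 4 -> HIT, frames=[4,5] (faults so far: 2)
  step 4: ref 2 -> FAULT, evict 4, frames=[2,5] (faults so far: 3)
  step 5: ref 4 -> FAULT, evict 5, frames=[2,4] (faults so far: 4)
  step 6: ref 4 -> HIT, frames=[2,4] (faults so far: 4)
  step 7: ref 3 -> FAULT, evict 2, frames=[3,4] (faults so far: 5)
  step 8: ref 4 -> HIT, frames=[3,4] (faults so far: 5)
  step 9: ref 1 -> FAULT, evict 4, frames=[3,1] (faults so far: 6)
  step 10: ref 1 -> HIT, frames=[3,1] (faults so far: 6)
  step 11: ref 1 -> HIT, frames=[3,1] (faults so far: 6)
  step 12: ref 2 -> FAULT, evict 3, frames=[2,1] (faults so far: 7)
  step 13: ref 5 -> FAULT, evict 1, frames=[2,5] (faults so far: 8)
  step 14: ref 2 -> HIT, frames=[2,5] (faults so far: 8)
  step 15: ref 5 -> HIT, frames=[2,5] (faults so far: 8)
  FIFO total faults: 8
--- LRU ---
  step 0: ref 4 -> FAULT, frames=[4,-] (faults so far: 1)
  step 1: ref 5 -> FAULT, frames=[4,5] (faults so far: 2)
  step 2: ref 5 -> HIT, frames=[4,5] (faults so far: 2)
  step 3: ref 4 -> HIT, frames=[4,5] (faults so far: 2)
  step 4: ref 2 -> FAULT, evict 5, frames=[4,2] (faults so far: 3)
  step 5: ref 4 -> HIT, frames=[4,2] (faults so far: 3)
  step 6: ref 4 -> HIT, frames=[4,2] (faults so far: 3)
  step 7: ref 3 -> FAULT, evict 2, frames=[4,3] (faults so far: 4)
  step 8: ref 4 -> HIT, frames=[4,3] (faults so far: 4)
  step 9: ref 1 -> FAULT, evict 3, frames=[4,1] (faults so far: 5)
  step 10: ref 1 -> HIT, frames=[4,1] (faults so far: 5)
  step 11: ref 1 -> HIT, frames=[4,1] (faults so far: 5)
  step 12: ref 2 -> FAULT, evict 4, frames=[2,1] (faults so far: 6)
  step 13: ref 5 -> FAULT, evict 1, frames=[2,5] (faults so far: 7)
  step 14: ref 2 -> HIT, frames=[2,5] (faults so far: 7)
  step 15: ref 5 -> HIT, frames=[2,5] (faults so far: 7)
  LRU total faults: 7
--- Optimal ---
  step 0: ref 4 -> FAULT, frames=[4,-] (faults so far: 1)
  step 1: ref 5 -> FAULT, frames=[4,5] (faults so far: 2)
  step 2: ref 5 -> HIT, frames=[4,5] (faults so far: 2)
  step 3: ref 4 -> HIT, frames=[4,5] (faults so far: 2)
  step 4: ref 2 -> FAULT, evict 5, frames=[4,2] (faults so far: 3)
  step 5: ref 4 -> HIT, frames=[4,2] (faults so far: 3)
  step 6: ref 4 -> HIT, frames=[4,2] (faults so far: 3)
  step 7: ref 3 -> FAULT, evict 2, frames=[4,3] (faults so far: 4)
  step 8: ref 4 -> HIT, frames=[4,3] (faults so far: 4)
  step 9: ref 1 -> FAULT, evict 3, frames=[4,1] (faults so far: 5)
  step 10: ref 1 -> HIT, frames=[4,1] (faults so far: 5)
  step 11: ref 1 -> HIT, frames=[4,1] (faults so far: 5)
  step 12: ref 2 -> FAULT, evict 1, frames=[4,2] (faults so far: 6)
  step 13: ref 5 -> FAULT, evict 4, frames=[5,2] (faults so far: 7)
  step 14: ref 2 -> HIT, frames=[5,2] (faults so far: 7)
  step 15: ref 5 -> HIT, frames=[5,2] (faults so far: 7)
  Optimal total faults: 7

Answer: 8 7 7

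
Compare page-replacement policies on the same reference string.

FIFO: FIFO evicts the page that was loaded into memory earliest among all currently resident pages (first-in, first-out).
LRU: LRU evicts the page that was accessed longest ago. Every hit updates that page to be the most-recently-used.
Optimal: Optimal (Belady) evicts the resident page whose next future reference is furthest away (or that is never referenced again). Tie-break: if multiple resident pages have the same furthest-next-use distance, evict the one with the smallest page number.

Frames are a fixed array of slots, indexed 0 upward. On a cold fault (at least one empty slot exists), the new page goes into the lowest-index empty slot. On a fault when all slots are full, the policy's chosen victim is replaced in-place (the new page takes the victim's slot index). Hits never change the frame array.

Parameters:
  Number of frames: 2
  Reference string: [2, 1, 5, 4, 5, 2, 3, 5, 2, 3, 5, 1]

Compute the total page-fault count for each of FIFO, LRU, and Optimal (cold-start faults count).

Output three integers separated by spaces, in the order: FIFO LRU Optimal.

Answer: 11 11 9

Derivation:
--- FIFO ---
  step 0: ref 2 -> FAULT, frames=[2,-] (faults so far: 1)
  step 1: ref 1 -> FAULT, frames=[2,1] (faults so far: 2)
  step 2: ref 5 -> FAULT, evict 2, frames=[5,1] (faults so far: 3)
  step 3: ref 4 -> FAULT, evict 1, frames=[5,4] (faults so far: 4)
  step 4: ref 5 -> HIT, frames=[5,4] (faults so far: 4)
  step 5: ref 2 -> FAULT, evict 5, frames=[2,4] (faults so far: 5)
  step 6: ref 3 -> FAULT, evict 4, frames=[2,3] (faults so far: 6)
  step 7: ref 5 -> FAULT, evict 2, frames=[5,3] (faults so far: 7)
  step 8: ref 2 -> FAULT, evict 3, frames=[5,2] (faults so far: 8)
  step 9: ref 3 -> FAULT, evict 5, frames=[3,2] (faults so far: 9)
  step 10: ref 5 -> FAULT, evict 2, frames=[3,5] (faults so far: 10)
  step 11: ref 1 -> FAULT, evict 3, frames=[1,5] (faults so far: 11)
  FIFO total faults: 11
--- LRU ---
  step 0: ref 2 -> FAULT, frames=[2,-] (faults so far: 1)
  step 1: ref 1 -> FAULT, frames=[2,1] (faults so far: 2)
  step 2: ref 5 -> FAULT, evict 2, frames=[5,1] (faults so far: 3)
  step 3: ref 4 -> FAULT, evict 1, frames=[5,4] (faults so far: 4)
  step 4: ref 5 -> HIT, frames=[5,4] (faults so far: 4)
  step 5: ref 2 -> FAULT, evict 4, frames=[5,2] (faults so far: 5)
  step 6: ref 3 -> FAULT, evict 5, frames=[3,2] (faults so far: 6)
  step 7: ref 5 -> FAULT, evict 2, frames=[3,5] (faults so far: 7)
  step 8: ref 2 -> FAULT, evict 3, frames=[2,5] (faults so far: 8)
  step 9: ref 3 -> FAULT, evict 5, frames=[2,3] (faults so far: 9)
  step 10: ref 5 -> FAULT, evict 2, frames=[5,3] (faults so far: 10)
  step 11: ref 1 -> FAULT, evict 3, frames=[5,1] (faults so far: 11)
  LRU total faults: 11
--- Optimal ---
  step 0: ref 2 -> FAULT, frames=[2,-] (faults so far: 1)
  step 1: ref 1 -> FAULT, frames=[2,1] (faults so far: 2)
  step 2: ref 5 -> FAULT, evict 1, frames=[2,5] (faults so far: 3)
  step 3: ref 4 -> FAULT, evict 2, frames=[4,5] (faults so far: 4)
  step 4: ref 5 -> HIT, frames=[4,5] (faults so far: 4)
  step 5: ref 2 -> FAULT, evict 4, frames=[2,5] (faults so far: 5)
  step 6: ref 3 -> FAULT, evict 2, frames=[3,5] (faults so far: 6)
  step 7: ref 5 -> HIT, frames=[3,5] (faults so far: 6)
  step 8: ref 2 -> FAULT, evict 5, frames=[3,2] (faults so far: 7)
  step 9: ref 3 -> HIT, frames=[3,2] (faults so far: 7)
  step 10: ref 5 -> FAULT, evict 2, frames=[3,5] (faults so far: 8)
  step 11: ref 1 -> FAULT, evict 3, frames=[1,5] (faults so far: 9)
  Optimal total faults: 9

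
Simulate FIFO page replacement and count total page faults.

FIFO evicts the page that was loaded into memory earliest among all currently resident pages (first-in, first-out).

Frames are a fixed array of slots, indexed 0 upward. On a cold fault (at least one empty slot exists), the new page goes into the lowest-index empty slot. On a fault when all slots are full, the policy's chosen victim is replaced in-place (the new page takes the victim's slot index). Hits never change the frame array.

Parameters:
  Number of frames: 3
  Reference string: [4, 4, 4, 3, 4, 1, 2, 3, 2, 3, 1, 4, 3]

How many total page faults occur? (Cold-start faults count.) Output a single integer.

Step 0: ref 4 → FAULT, frames=[4,-,-]
Step 1: ref 4 → HIT, frames=[4,-,-]
Step 2: ref 4 → HIT, frames=[4,-,-]
Step 3: ref 3 → FAULT, frames=[4,3,-]
Step 4: ref 4 → HIT, frames=[4,3,-]
Step 5: ref 1 → FAULT, frames=[4,3,1]
Step 6: ref 2 → FAULT (evict 4), frames=[2,3,1]
Step 7: ref 3 → HIT, frames=[2,3,1]
Step 8: ref 2 → HIT, frames=[2,3,1]
Step 9: ref 3 → HIT, frames=[2,3,1]
Step 10: ref 1 → HIT, frames=[2,3,1]
Step 11: ref 4 → FAULT (evict 3), frames=[2,4,1]
Step 12: ref 3 → FAULT (evict 1), frames=[2,4,3]
Total faults: 6

Answer: 6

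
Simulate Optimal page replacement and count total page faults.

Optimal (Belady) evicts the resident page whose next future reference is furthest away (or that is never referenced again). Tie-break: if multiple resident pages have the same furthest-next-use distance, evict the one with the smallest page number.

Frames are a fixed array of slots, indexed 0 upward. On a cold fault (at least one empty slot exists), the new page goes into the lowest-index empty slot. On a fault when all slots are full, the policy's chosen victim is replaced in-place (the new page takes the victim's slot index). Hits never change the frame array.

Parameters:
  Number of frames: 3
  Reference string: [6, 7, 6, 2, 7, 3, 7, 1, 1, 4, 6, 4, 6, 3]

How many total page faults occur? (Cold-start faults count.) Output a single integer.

Step 0: ref 6 → FAULT, frames=[6,-,-]
Step 1: ref 7 → FAULT, frames=[6,7,-]
Step 2: ref 6 → HIT, frames=[6,7,-]
Step 3: ref 2 → FAULT, frames=[6,7,2]
Step 4: ref 7 → HIT, frames=[6,7,2]
Step 5: ref 3 → FAULT (evict 2), frames=[6,7,3]
Step 6: ref 7 → HIT, frames=[6,7,3]
Step 7: ref 1 → FAULT (evict 7), frames=[6,1,3]
Step 8: ref 1 → HIT, frames=[6,1,3]
Step 9: ref 4 → FAULT (evict 1), frames=[6,4,3]
Step 10: ref 6 → HIT, frames=[6,4,3]
Step 11: ref 4 → HIT, frames=[6,4,3]
Step 12: ref 6 → HIT, frames=[6,4,3]
Step 13: ref 3 → HIT, frames=[6,4,3]
Total faults: 6

Answer: 6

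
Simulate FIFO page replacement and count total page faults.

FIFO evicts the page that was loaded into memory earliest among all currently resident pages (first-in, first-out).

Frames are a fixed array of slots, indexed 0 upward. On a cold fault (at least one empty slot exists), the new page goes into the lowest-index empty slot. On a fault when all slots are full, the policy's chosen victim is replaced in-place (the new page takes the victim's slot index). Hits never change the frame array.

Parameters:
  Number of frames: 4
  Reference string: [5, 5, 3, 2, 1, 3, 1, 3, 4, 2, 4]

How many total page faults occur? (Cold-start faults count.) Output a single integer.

Step 0: ref 5 → FAULT, frames=[5,-,-,-]
Step 1: ref 5 → HIT, frames=[5,-,-,-]
Step 2: ref 3 → FAULT, frames=[5,3,-,-]
Step 3: ref 2 → FAULT, frames=[5,3,2,-]
Step 4: ref 1 → FAULT, frames=[5,3,2,1]
Step 5: ref 3 → HIT, frames=[5,3,2,1]
Step 6: ref 1 → HIT, frames=[5,3,2,1]
Step 7: ref 3 → HIT, frames=[5,3,2,1]
Step 8: ref 4 → FAULT (evict 5), frames=[4,3,2,1]
Step 9: ref 2 → HIT, frames=[4,3,2,1]
Step 10: ref 4 → HIT, frames=[4,3,2,1]
Total faults: 5

Answer: 5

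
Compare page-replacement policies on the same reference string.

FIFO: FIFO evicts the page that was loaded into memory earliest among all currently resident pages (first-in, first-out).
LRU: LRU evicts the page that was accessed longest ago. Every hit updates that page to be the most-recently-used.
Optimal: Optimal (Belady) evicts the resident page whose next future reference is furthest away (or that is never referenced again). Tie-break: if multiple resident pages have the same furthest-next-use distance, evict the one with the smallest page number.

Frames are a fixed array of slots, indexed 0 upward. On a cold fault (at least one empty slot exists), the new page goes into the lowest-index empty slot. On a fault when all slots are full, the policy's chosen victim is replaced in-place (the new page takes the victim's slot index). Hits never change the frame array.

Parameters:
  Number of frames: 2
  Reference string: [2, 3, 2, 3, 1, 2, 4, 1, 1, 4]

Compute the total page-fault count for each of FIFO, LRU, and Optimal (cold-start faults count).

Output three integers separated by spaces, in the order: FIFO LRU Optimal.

--- FIFO ---
  step 0: ref 2 -> FAULT, frames=[2,-] (faults so far: 1)
  step 1: ref 3 -> FAULT, frames=[2,3] (faults so far: 2)
  step 2: ref 2 -> HIT, frames=[2,3] (faults so far: 2)
  step 3: ref 3 -> HIT, frames=[2,3] (faults so far: 2)
  step 4: ref 1 -> FAULT, evict 2, frames=[1,3] (faults so far: 3)
  step 5: ref 2 -> FAULT, evict 3, frames=[1,2] (faults so far: 4)
  step 6: ref 4 -> FAULT, evict 1, frames=[4,2] (faults so far: 5)
  step 7: ref 1 -> FAULT, evict 2, frames=[4,1] (faults so far: 6)
  step 8: ref 1 -> HIT, frames=[4,1] (faults so far: 6)
  step 9: ref 4 -> HIT, frames=[4,1] (faults so far: 6)
  FIFO total faults: 6
--- LRU ---
  step 0: ref 2 -> FAULT, frames=[2,-] (faults so far: 1)
  step 1: ref 3 -> FAULT, frames=[2,3] (faults so far: 2)
  step 2: ref 2 -> HIT, frames=[2,3] (faults so far: 2)
  step 3: ref 3 -> HIT, frames=[2,3] (faults so far: 2)
  step 4: ref 1 -> FAULT, evict 2, frames=[1,3] (faults so far: 3)
  step 5: ref 2 -> FAULT, evict 3, frames=[1,2] (faults so far: 4)
  step 6: ref 4 -> FAULT, evict 1, frames=[4,2] (faults so far: 5)
  step 7: ref 1 -> FAULT, evict 2, frames=[4,1] (faults so far: 6)
  step 8: ref 1 -> HIT, frames=[4,1] (faults so far: 6)
  step 9: ref 4 -> HIT, frames=[4,1] (faults so far: 6)
  LRU total faults: 6
--- Optimal ---
  step 0: ref 2 -> FAULT, frames=[2,-] (faults so far: 1)
  step 1: ref 3 -> FAULT, frames=[2,3] (faults so far: 2)
  step 2: ref 2 -> HIT, frames=[2,3] (faults so far: 2)
  step 3: ref 3 -> HIT, frames=[2,3] (faults so far: 2)
  step 4: ref 1 -> FAULT, evict 3, frames=[2,1] (faults so far: 3)
  step 5: ref 2 -> HIT, frames=[2,1] (faults so far: 3)
  step 6: ref 4 -> FAULT, evict 2, frames=[4,1] (faults so far: 4)
  step 7: ref 1 -> HIT, frames=[4,1] (faults so far: 4)
  step 8: ref 1 -> HIT, frames=[4,1] (faults so far: 4)
  step 9: ref 4 -> HIT, frames=[4,1] (faults so far: 4)
  Optimal total faults: 4

Answer: 6 6 4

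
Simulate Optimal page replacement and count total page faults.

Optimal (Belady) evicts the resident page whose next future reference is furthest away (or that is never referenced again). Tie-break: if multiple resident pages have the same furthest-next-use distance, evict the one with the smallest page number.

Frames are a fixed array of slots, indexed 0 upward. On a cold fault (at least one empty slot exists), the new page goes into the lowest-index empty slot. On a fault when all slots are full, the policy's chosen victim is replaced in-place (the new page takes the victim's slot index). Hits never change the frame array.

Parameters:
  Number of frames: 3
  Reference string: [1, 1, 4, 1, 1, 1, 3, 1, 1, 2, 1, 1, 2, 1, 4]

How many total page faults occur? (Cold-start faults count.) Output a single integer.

Answer: 4

Derivation:
Step 0: ref 1 → FAULT, frames=[1,-,-]
Step 1: ref 1 → HIT, frames=[1,-,-]
Step 2: ref 4 → FAULT, frames=[1,4,-]
Step 3: ref 1 → HIT, frames=[1,4,-]
Step 4: ref 1 → HIT, frames=[1,4,-]
Step 5: ref 1 → HIT, frames=[1,4,-]
Step 6: ref 3 → FAULT, frames=[1,4,3]
Step 7: ref 1 → HIT, frames=[1,4,3]
Step 8: ref 1 → HIT, frames=[1,4,3]
Step 9: ref 2 → FAULT (evict 3), frames=[1,4,2]
Step 10: ref 1 → HIT, frames=[1,4,2]
Step 11: ref 1 → HIT, frames=[1,4,2]
Step 12: ref 2 → HIT, frames=[1,4,2]
Step 13: ref 1 → HIT, frames=[1,4,2]
Step 14: ref 4 → HIT, frames=[1,4,2]
Total faults: 4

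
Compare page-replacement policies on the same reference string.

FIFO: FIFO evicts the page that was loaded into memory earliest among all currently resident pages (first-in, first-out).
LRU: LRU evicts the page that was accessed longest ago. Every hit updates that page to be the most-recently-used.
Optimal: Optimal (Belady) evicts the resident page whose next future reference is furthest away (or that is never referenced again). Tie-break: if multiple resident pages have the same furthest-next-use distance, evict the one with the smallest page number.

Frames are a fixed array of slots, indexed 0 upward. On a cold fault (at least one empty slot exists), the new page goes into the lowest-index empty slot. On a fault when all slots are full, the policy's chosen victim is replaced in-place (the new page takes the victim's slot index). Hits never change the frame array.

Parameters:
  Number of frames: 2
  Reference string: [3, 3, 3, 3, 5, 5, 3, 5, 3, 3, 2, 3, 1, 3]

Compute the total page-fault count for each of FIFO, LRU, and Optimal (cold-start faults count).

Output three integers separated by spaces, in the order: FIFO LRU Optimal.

Answer: 5 4 4

Derivation:
--- FIFO ---
  step 0: ref 3 -> FAULT, frames=[3,-] (faults so far: 1)
  step 1: ref 3 -> HIT, frames=[3,-] (faults so far: 1)
  step 2: ref 3 -> HIT, frames=[3,-] (faults so far: 1)
  step 3: ref 3 -> HIT, frames=[3,-] (faults so far: 1)
  step 4: ref 5 -> FAULT, frames=[3,5] (faults so far: 2)
  step 5: ref 5 -> HIT, frames=[3,5] (faults so far: 2)
  step 6: ref 3 -> HIT, frames=[3,5] (faults so far: 2)
  step 7: ref 5 -> HIT, frames=[3,5] (faults so far: 2)
  step 8: ref 3 -> HIT, frames=[3,5] (faults so far: 2)
  step 9: ref 3 -> HIT, frames=[3,5] (faults so far: 2)
  step 10: ref 2 -> FAULT, evict 3, frames=[2,5] (faults so far: 3)
  step 11: ref 3 -> FAULT, evict 5, frames=[2,3] (faults so far: 4)
  step 12: ref 1 -> FAULT, evict 2, frames=[1,3] (faults so far: 5)
  step 13: ref 3 -> HIT, frames=[1,3] (faults so far: 5)
  FIFO total faults: 5
--- LRU ---
  step 0: ref 3 -> FAULT, frames=[3,-] (faults so far: 1)
  step 1: ref 3 -> HIT, frames=[3,-] (faults so far: 1)
  step 2: ref 3 -> HIT, frames=[3,-] (faults so far: 1)
  step 3: ref 3 -> HIT, frames=[3,-] (faults so far: 1)
  step 4: ref 5 -> FAULT, frames=[3,5] (faults so far: 2)
  step 5: ref 5 -> HIT, frames=[3,5] (faults so far: 2)
  step 6: ref 3 -> HIT, frames=[3,5] (faults so far: 2)
  step 7: ref 5 -> HIT, frames=[3,5] (faults so far: 2)
  step 8: ref 3 -> HIT, frames=[3,5] (faults so far: 2)
  step 9: ref 3 -> HIT, frames=[3,5] (faults so far: 2)
  step 10: ref 2 -> FAULT, evict 5, frames=[3,2] (faults so far: 3)
  step 11: ref 3 -> HIT, frames=[3,2] (faults so far: 3)
  step 12: ref 1 -> FAULT, evict 2, frames=[3,1] (faults so far: 4)
  step 13: ref 3 -> HIT, frames=[3,1] (faults so far: 4)
  LRU total faults: 4
--- Optimal ---
  step 0: ref 3 -> FAULT, frames=[3,-] (faults so far: 1)
  step 1: ref 3 -> HIT, frames=[3,-] (faults so far: 1)
  step 2: ref 3 -> HIT, frames=[3,-] (faults so far: 1)
  step 3: ref 3 -> HIT, frames=[3,-] (faults so far: 1)
  step 4: ref 5 -> FAULT, frames=[3,5] (faults so far: 2)
  step 5: ref 5 -> HIT, frames=[3,5] (faults so far: 2)
  step 6: ref 3 -> HIT, frames=[3,5] (faults so far: 2)
  step 7: ref 5 -> HIT, frames=[3,5] (faults so far: 2)
  step 8: ref 3 -> HIT, frames=[3,5] (faults so far: 2)
  step 9: ref 3 -> HIT, frames=[3,5] (faults so far: 2)
  step 10: ref 2 -> FAULT, evict 5, frames=[3,2] (faults so far: 3)
  step 11: ref 3 -> HIT, frames=[3,2] (faults so far: 3)
  step 12: ref 1 -> FAULT, evict 2, frames=[3,1] (faults so far: 4)
  step 13: ref 3 -> HIT, frames=[3,1] (faults so far: 4)
  Optimal total faults: 4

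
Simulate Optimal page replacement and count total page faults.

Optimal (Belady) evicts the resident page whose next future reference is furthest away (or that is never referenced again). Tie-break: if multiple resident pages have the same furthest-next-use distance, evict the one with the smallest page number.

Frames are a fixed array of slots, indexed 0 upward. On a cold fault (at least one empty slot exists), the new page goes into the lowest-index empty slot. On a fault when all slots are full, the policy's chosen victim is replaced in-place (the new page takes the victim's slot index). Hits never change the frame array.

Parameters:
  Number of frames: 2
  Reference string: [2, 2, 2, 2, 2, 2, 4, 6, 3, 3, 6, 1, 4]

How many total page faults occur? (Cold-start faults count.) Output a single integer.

Step 0: ref 2 → FAULT, frames=[2,-]
Step 1: ref 2 → HIT, frames=[2,-]
Step 2: ref 2 → HIT, frames=[2,-]
Step 3: ref 2 → HIT, frames=[2,-]
Step 4: ref 2 → HIT, frames=[2,-]
Step 5: ref 2 → HIT, frames=[2,-]
Step 6: ref 4 → FAULT, frames=[2,4]
Step 7: ref 6 → FAULT (evict 2), frames=[6,4]
Step 8: ref 3 → FAULT (evict 4), frames=[6,3]
Step 9: ref 3 → HIT, frames=[6,3]
Step 10: ref 6 → HIT, frames=[6,3]
Step 11: ref 1 → FAULT (evict 3), frames=[6,1]
Step 12: ref 4 → FAULT (evict 1), frames=[6,4]
Total faults: 6

Answer: 6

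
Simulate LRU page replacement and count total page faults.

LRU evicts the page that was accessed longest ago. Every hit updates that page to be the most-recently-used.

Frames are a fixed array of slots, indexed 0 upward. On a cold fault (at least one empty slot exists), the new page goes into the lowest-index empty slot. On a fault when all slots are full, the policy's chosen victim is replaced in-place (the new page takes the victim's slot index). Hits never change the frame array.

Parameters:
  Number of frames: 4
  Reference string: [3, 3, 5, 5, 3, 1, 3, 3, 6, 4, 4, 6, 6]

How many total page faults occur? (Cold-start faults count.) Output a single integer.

Answer: 5

Derivation:
Step 0: ref 3 → FAULT, frames=[3,-,-,-]
Step 1: ref 3 → HIT, frames=[3,-,-,-]
Step 2: ref 5 → FAULT, frames=[3,5,-,-]
Step 3: ref 5 → HIT, frames=[3,5,-,-]
Step 4: ref 3 → HIT, frames=[3,5,-,-]
Step 5: ref 1 → FAULT, frames=[3,5,1,-]
Step 6: ref 3 → HIT, frames=[3,5,1,-]
Step 7: ref 3 → HIT, frames=[3,5,1,-]
Step 8: ref 6 → FAULT, frames=[3,5,1,6]
Step 9: ref 4 → FAULT (evict 5), frames=[3,4,1,6]
Step 10: ref 4 → HIT, frames=[3,4,1,6]
Step 11: ref 6 → HIT, frames=[3,4,1,6]
Step 12: ref 6 → HIT, frames=[3,4,1,6]
Total faults: 5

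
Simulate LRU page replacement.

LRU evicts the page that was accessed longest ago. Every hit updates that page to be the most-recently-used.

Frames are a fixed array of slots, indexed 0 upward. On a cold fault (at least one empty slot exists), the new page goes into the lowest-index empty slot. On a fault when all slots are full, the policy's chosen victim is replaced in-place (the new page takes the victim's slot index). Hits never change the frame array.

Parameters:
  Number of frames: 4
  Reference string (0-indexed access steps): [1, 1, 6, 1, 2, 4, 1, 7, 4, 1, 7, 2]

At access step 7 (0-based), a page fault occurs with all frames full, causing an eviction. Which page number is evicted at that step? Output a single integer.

Answer: 6

Derivation:
Step 0: ref 1 -> FAULT, frames=[1,-,-,-]
Step 1: ref 1 -> HIT, frames=[1,-,-,-]
Step 2: ref 6 -> FAULT, frames=[1,6,-,-]
Step 3: ref 1 -> HIT, frames=[1,6,-,-]
Step 4: ref 2 -> FAULT, frames=[1,6,2,-]
Step 5: ref 4 -> FAULT, frames=[1,6,2,4]
Step 6: ref 1 -> HIT, frames=[1,6,2,4]
Step 7: ref 7 -> FAULT, evict 6, frames=[1,7,2,4]
At step 7: evicted page 6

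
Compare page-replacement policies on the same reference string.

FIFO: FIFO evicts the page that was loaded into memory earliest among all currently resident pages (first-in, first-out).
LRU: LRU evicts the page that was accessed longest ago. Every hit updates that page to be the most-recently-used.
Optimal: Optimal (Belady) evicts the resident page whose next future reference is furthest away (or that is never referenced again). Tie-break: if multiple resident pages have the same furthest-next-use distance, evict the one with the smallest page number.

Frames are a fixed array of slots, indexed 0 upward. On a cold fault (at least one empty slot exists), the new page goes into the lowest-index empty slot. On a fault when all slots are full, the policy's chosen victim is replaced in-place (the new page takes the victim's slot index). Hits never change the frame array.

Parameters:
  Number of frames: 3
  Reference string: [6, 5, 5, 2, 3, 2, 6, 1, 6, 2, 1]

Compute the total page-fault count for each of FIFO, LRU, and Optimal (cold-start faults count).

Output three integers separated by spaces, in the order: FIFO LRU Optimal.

--- FIFO ---
  step 0: ref 6 -> FAULT, frames=[6,-,-] (faults so far: 1)
  step 1: ref 5 -> FAULT, frames=[6,5,-] (faults so far: 2)
  step 2: ref 5 -> HIT, frames=[6,5,-] (faults so far: 2)
  step 3: ref 2 -> FAULT, frames=[6,5,2] (faults so far: 3)
  step 4: ref 3 -> FAULT, evict 6, frames=[3,5,2] (faults so far: 4)
  step 5: ref 2 -> HIT, frames=[3,5,2] (faults so far: 4)
  step 6: ref 6 -> FAULT, evict 5, frames=[3,6,2] (faults so far: 5)
  step 7: ref 1 -> FAULT, evict 2, frames=[3,6,1] (faults so far: 6)
  step 8: ref 6 -> HIT, frames=[3,6,1] (faults so far: 6)
  step 9: ref 2 -> FAULT, evict 3, frames=[2,6,1] (faults so far: 7)
  step 10: ref 1 -> HIT, frames=[2,6,1] (faults so far: 7)
  FIFO total faults: 7
--- LRU ---
  step 0: ref 6 -> FAULT, frames=[6,-,-] (faults so far: 1)
  step 1: ref 5 -> FAULT, frames=[6,5,-] (faults so far: 2)
  step 2: ref 5 -> HIT, frames=[6,5,-] (faults so far: 2)
  step 3: ref 2 -> FAULT, frames=[6,5,2] (faults so far: 3)
  step 4: ref 3 -> FAULT, evict 6, frames=[3,5,2] (faults so far: 4)
  step 5: ref 2 -> HIT, frames=[3,5,2] (faults so far: 4)
  step 6: ref 6 -> FAULT, evict 5, frames=[3,6,2] (faults so far: 5)
  step 7: ref 1 -> FAULT, evict 3, frames=[1,6,2] (faults so far: 6)
  step 8: ref 6 -> HIT, frames=[1,6,2] (faults so far: 6)
  step 9: ref 2 -> HIT, frames=[1,6,2] (faults so far: 6)
  step 10: ref 1 -> HIT, frames=[1,6,2] (faults so far: 6)
  LRU total faults: 6
--- Optimal ---
  step 0: ref 6 -> FAULT, frames=[6,-,-] (faults so far: 1)
  step 1: ref 5 -> FAULT, frames=[6,5,-] (faults so far: 2)
  step 2: ref 5 -> HIT, frames=[6,5,-] (faults so far: 2)
  step 3: ref 2 -> FAULT, frames=[6,5,2] (faults so far: 3)
  step 4: ref 3 -> FAULT, evict 5, frames=[6,3,2] (faults so far: 4)
  step 5: ref 2 -> HIT, frames=[6,3,2] (faults so far: 4)
  step 6: ref 6 -> HIT, frames=[6,3,2] (faults so far: 4)
  step 7: ref 1 -> FAULT, evict 3, frames=[6,1,2] (faults so far: 5)
  step 8: ref 6 -> HIT, frames=[6,1,2] (faults so far: 5)
  step 9: ref 2 -> HIT, frames=[6,1,2] (faults so far: 5)
  step 10: ref 1 -> HIT, frames=[6,1,2] (faults so far: 5)
  Optimal total faults: 5

Answer: 7 6 5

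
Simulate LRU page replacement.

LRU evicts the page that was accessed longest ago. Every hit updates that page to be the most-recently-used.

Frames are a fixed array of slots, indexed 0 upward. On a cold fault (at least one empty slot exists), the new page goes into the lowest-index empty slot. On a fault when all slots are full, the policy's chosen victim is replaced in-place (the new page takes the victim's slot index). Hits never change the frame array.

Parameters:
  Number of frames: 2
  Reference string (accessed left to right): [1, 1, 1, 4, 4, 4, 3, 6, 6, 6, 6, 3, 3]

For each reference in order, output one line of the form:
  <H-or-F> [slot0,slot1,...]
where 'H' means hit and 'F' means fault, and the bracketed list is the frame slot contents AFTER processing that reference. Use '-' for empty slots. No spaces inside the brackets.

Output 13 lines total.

F [1,-]
H [1,-]
H [1,-]
F [1,4]
H [1,4]
H [1,4]
F [3,4]
F [3,6]
H [3,6]
H [3,6]
H [3,6]
H [3,6]
H [3,6]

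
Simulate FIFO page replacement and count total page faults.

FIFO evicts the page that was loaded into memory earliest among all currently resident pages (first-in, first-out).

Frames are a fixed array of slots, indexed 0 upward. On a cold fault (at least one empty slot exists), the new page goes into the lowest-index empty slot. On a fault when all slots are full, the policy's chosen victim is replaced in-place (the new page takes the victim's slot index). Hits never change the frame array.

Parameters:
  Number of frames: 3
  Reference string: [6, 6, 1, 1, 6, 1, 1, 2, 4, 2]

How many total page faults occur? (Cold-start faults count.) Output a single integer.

Answer: 4

Derivation:
Step 0: ref 6 → FAULT, frames=[6,-,-]
Step 1: ref 6 → HIT, frames=[6,-,-]
Step 2: ref 1 → FAULT, frames=[6,1,-]
Step 3: ref 1 → HIT, frames=[6,1,-]
Step 4: ref 6 → HIT, frames=[6,1,-]
Step 5: ref 1 → HIT, frames=[6,1,-]
Step 6: ref 1 → HIT, frames=[6,1,-]
Step 7: ref 2 → FAULT, frames=[6,1,2]
Step 8: ref 4 → FAULT (evict 6), frames=[4,1,2]
Step 9: ref 2 → HIT, frames=[4,1,2]
Total faults: 4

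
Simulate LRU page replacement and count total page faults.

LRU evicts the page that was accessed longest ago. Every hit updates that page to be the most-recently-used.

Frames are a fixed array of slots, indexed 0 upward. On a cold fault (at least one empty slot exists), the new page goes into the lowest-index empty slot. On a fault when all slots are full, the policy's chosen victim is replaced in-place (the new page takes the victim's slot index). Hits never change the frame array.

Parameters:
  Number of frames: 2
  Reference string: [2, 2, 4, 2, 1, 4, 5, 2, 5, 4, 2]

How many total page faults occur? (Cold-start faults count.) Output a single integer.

Answer: 8

Derivation:
Step 0: ref 2 → FAULT, frames=[2,-]
Step 1: ref 2 → HIT, frames=[2,-]
Step 2: ref 4 → FAULT, frames=[2,4]
Step 3: ref 2 → HIT, frames=[2,4]
Step 4: ref 1 → FAULT (evict 4), frames=[2,1]
Step 5: ref 4 → FAULT (evict 2), frames=[4,1]
Step 6: ref 5 → FAULT (evict 1), frames=[4,5]
Step 7: ref 2 → FAULT (evict 4), frames=[2,5]
Step 8: ref 5 → HIT, frames=[2,5]
Step 9: ref 4 → FAULT (evict 2), frames=[4,5]
Step 10: ref 2 → FAULT (evict 5), frames=[4,2]
Total faults: 8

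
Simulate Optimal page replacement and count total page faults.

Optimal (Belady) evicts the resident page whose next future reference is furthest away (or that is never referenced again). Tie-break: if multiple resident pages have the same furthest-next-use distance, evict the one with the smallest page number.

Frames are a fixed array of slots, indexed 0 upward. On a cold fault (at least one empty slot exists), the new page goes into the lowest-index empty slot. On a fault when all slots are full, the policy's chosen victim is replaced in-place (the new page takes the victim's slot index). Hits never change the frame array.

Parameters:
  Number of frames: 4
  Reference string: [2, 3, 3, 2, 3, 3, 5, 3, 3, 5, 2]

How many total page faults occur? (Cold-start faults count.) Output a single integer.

Step 0: ref 2 → FAULT, frames=[2,-,-,-]
Step 1: ref 3 → FAULT, frames=[2,3,-,-]
Step 2: ref 3 → HIT, frames=[2,3,-,-]
Step 3: ref 2 → HIT, frames=[2,3,-,-]
Step 4: ref 3 → HIT, frames=[2,3,-,-]
Step 5: ref 3 → HIT, frames=[2,3,-,-]
Step 6: ref 5 → FAULT, frames=[2,3,5,-]
Step 7: ref 3 → HIT, frames=[2,3,5,-]
Step 8: ref 3 → HIT, frames=[2,3,5,-]
Step 9: ref 5 → HIT, frames=[2,3,5,-]
Step 10: ref 2 → HIT, frames=[2,3,5,-]
Total faults: 3

Answer: 3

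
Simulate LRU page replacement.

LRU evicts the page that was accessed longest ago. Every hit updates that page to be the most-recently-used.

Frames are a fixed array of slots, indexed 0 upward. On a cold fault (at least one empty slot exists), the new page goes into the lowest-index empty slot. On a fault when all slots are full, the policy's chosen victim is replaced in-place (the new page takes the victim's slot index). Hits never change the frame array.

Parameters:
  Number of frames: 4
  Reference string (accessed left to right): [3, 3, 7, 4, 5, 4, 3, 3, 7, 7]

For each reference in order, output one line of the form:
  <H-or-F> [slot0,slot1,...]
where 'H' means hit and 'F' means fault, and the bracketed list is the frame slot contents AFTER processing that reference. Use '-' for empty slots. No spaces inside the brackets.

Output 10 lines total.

F [3,-,-,-]
H [3,-,-,-]
F [3,7,-,-]
F [3,7,4,-]
F [3,7,4,5]
H [3,7,4,5]
H [3,7,4,5]
H [3,7,4,5]
H [3,7,4,5]
H [3,7,4,5]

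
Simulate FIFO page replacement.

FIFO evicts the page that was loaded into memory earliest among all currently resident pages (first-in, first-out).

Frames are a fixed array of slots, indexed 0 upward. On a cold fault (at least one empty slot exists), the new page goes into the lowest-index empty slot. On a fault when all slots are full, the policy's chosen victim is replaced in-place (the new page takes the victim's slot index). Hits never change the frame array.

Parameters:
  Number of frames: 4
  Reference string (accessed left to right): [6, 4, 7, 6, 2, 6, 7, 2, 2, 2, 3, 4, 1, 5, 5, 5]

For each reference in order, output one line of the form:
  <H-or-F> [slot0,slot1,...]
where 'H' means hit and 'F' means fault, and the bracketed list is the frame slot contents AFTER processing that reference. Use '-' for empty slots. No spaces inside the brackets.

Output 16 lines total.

F [6,-,-,-]
F [6,4,-,-]
F [6,4,7,-]
H [6,4,7,-]
F [6,4,7,2]
H [6,4,7,2]
H [6,4,7,2]
H [6,4,7,2]
H [6,4,7,2]
H [6,4,7,2]
F [3,4,7,2]
H [3,4,7,2]
F [3,1,7,2]
F [3,1,5,2]
H [3,1,5,2]
H [3,1,5,2]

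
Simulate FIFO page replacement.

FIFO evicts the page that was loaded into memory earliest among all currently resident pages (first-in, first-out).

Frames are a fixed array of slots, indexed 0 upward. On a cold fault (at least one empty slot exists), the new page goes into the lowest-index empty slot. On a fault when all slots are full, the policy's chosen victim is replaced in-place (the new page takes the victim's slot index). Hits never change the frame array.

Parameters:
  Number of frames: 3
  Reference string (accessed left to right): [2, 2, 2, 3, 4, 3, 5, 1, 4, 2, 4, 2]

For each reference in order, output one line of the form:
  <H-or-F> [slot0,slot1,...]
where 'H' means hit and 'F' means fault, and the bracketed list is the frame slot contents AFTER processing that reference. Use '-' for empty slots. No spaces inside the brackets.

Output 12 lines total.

F [2,-,-]
H [2,-,-]
H [2,-,-]
F [2,3,-]
F [2,3,4]
H [2,3,4]
F [5,3,4]
F [5,1,4]
H [5,1,4]
F [5,1,2]
F [4,1,2]
H [4,1,2]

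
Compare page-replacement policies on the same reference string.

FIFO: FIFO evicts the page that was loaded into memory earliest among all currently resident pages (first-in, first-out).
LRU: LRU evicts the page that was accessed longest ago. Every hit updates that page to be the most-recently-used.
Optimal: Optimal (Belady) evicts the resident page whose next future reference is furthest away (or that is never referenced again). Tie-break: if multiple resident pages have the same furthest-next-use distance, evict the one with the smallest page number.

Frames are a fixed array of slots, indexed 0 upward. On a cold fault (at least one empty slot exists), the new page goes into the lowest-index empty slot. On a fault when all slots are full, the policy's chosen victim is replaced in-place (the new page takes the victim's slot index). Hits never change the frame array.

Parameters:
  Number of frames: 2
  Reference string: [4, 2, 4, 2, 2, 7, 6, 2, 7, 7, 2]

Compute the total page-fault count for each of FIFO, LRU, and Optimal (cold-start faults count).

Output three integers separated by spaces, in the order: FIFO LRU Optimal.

--- FIFO ---
  step 0: ref 4 -> FAULT, frames=[4,-] (faults so far: 1)
  step 1: ref 2 -> FAULT, frames=[4,2] (faults so far: 2)
  step 2: ref 4 -> HIT, frames=[4,2] (faults so far: 2)
  step 3: ref 2 -> HIT, frames=[4,2] (faults so far: 2)
  step 4: ref 2 -> HIT, frames=[4,2] (faults so far: 2)
  step 5: ref 7 -> FAULT, evict 4, frames=[7,2] (faults so far: 3)
  step 6: ref 6 -> FAULT, evict 2, frames=[7,6] (faults so far: 4)
  step 7: ref 2 -> FAULT, evict 7, frames=[2,6] (faults so far: 5)
  step 8: ref 7 -> FAULT, evict 6, frames=[2,7] (faults so far: 6)
  step 9: ref 7 -> HIT, frames=[2,7] (faults so far: 6)
  step 10: ref 2 -> HIT, frames=[2,7] (faults so far: 6)
  FIFO total faults: 6
--- LRU ---
  step 0: ref 4 -> FAULT, frames=[4,-] (faults so far: 1)
  step 1: ref 2 -> FAULT, frames=[4,2] (faults so far: 2)
  step 2: ref 4 -> HIT, frames=[4,2] (faults so far: 2)
  step 3: ref 2 -> HIT, frames=[4,2] (faults so far: 2)
  step 4: ref 2 -> HIT, frames=[4,2] (faults so far: 2)
  step 5: ref 7 -> FAULT, evict 4, frames=[7,2] (faults so far: 3)
  step 6: ref 6 -> FAULT, evict 2, frames=[7,6] (faults so far: 4)
  step 7: ref 2 -> FAULT, evict 7, frames=[2,6] (faults so far: 5)
  step 8: ref 7 -> FAULT, evict 6, frames=[2,7] (faults so far: 6)
  step 9: ref 7 -> HIT, frames=[2,7] (faults so far: 6)
  step 10: ref 2 -> HIT, frames=[2,7] (faults so far: 6)
  LRU total faults: 6
--- Optimal ---
  step 0: ref 4 -> FAULT, frames=[4,-] (faults so far: 1)
  step 1: ref 2 -> FAULT, frames=[4,2] (faults so far: 2)
  step 2: ref 4 -> HIT, frames=[4,2] (faults so far: 2)
  step 3: ref 2 -> HIT, frames=[4,2] (faults so far: 2)
  step 4: ref 2 -> HIT, frames=[4,2] (faults so far: 2)
  step 5: ref 7 -> FAULT, evict 4, frames=[7,2] (faults so far: 3)
  step 6: ref 6 -> FAULT, evict 7, frames=[6,2] (faults so far: 4)
  step 7: ref 2 -> HIT, frames=[6,2] (faults so far: 4)
  step 8: ref 7 -> FAULT, evict 6, frames=[7,2] (faults so far: 5)
  step 9: ref 7 -> HIT, frames=[7,2] (faults so far: 5)
  step 10: ref 2 -> HIT, frames=[7,2] (faults so far: 5)
  Optimal total faults: 5

Answer: 6 6 5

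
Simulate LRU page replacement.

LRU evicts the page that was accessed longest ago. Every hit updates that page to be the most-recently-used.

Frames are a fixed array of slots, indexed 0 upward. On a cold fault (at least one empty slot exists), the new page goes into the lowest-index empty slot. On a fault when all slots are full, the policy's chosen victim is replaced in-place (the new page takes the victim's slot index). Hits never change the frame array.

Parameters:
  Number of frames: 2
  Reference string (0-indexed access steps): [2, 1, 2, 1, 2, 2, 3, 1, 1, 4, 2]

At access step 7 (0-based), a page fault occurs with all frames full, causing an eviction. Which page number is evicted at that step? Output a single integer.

Answer: 2

Derivation:
Step 0: ref 2 -> FAULT, frames=[2,-]
Step 1: ref 1 -> FAULT, frames=[2,1]
Step 2: ref 2 -> HIT, frames=[2,1]
Step 3: ref 1 -> HIT, frames=[2,1]
Step 4: ref 2 -> HIT, frames=[2,1]
Step 5: ref 2 -> HIT, frames=[2,1]
Step 6: ref 3 -> FAULT, evict 1, frames=[2,3]
Step 7: ref 1 -> FAULT, evict 2, frames=[1,3]
At step 7: evicted page 2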